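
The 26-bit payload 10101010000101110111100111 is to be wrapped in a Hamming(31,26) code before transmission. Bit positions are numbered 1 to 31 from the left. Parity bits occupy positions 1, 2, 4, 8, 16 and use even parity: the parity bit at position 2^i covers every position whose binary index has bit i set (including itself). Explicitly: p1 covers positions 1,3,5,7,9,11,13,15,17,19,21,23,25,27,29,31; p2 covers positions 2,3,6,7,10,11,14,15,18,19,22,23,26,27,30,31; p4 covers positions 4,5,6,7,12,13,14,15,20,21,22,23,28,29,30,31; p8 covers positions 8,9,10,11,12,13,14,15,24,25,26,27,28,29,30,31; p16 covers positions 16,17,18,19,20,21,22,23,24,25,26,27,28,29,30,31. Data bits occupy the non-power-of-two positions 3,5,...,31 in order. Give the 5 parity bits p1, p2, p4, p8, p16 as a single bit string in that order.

00101

Place data bits at non-power-of-two positions: b3=1, b5=0, b6=1, b7=0, b9=1, b10=0, b11=1, b12=0, b13=0, b14=0, b15=0, b17=1, b18=0, b19=1, b20=1, b21=1, b22=0, b23=1, b24=1, b25=1, b26=1, b27=0, b28=0, b29=1, b30=1, b31=1.
p1 = XOR of data positions {3,5,7,9,11,13,15,17,19,21,23,25,27,29,31} = 1⊕0⊕0⊕1⊕1⊕0⊕0⊕1⊕1⊕1⊕1⊕1⊕0⊕1⊕1 = 0
p2 = XOR of data positions {3,6,7,10,11,14,15,18,19,22,23,26,27,30,31} = 1⊕1⊕0⊕0⊕1⊕0⊕0⊕0⊕1⊕0⊕1⊕1⊕0⊕1⊕1 = 0
p4 = XOR of data positions {5,6,7,12,13,14,15,20,21,22,23,28,29,30,31} = 0⊕1⊕0⊕0⊕0⊕0⊕0⊕1⊕1⊕0⊕1⊕0⊕1⊕1⊕1 = 1
p8 = XOR of data positions {9,10,11,12,13,14,15,24,25,26,27,28,29,30,31} = 1⊕0⊕1⊕0⊕0⊕0⊕0⊕1⊕1⊕1⊕0⊕0⊕1⊕1⊕1 = 0
p16 = XOR of data positions {17,18,19,20,21,22,23,24,25,26,27,28,29,30,31} = 1⊕0⊕1⊕1⊕1⊕0⊕1⊕1⊕1⊕1⊕0⊕0⊕1⊕1⊕1 = 1
Parity bits p1,p2,p4,p8,p16 = 00101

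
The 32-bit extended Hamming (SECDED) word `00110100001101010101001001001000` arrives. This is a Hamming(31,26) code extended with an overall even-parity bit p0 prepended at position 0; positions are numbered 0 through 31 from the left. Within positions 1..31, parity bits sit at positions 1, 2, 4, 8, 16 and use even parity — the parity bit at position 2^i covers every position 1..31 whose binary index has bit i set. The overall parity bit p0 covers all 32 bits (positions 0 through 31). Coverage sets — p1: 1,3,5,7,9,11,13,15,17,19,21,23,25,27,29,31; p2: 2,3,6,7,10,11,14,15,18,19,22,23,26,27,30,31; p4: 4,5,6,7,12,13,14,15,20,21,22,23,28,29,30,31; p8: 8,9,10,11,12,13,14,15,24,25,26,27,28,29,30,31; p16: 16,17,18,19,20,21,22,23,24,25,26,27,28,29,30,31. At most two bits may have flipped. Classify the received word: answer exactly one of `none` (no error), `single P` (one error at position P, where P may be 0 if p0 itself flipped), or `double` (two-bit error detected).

s1: b1⊕b3⊕b5⊕b7⊕b9⊕b11⊕b13⊕b15⊕b17⊕b19⊕b21⊕b23⊕b25⊕b27⊕b29⊕b31 = 0⊕1⊕1⊕0⊕0⊕1⊕1⊕1⊕1⊕1⊕0⊕0⊕1⊕0⊕0⊕0 = 0
s2: b2⊕b3⊕b6⊕b7⊕b10⊕b11⊕b14⊕b15⊕b18⊕b19⊕b22⊕b23⊕b26⊕b27⊕b30⊕b31 = 1⊕1⊕0⊕0⊕1⊕1⊕0⊕1⊕0⊕1⊕1⊕0⊕0⊕0⊕0⊕0 = 1
s4: b4⊕b5⊕b6⊕b7⊕b12⊕b13⊕b14⊕b15⊕b20⊕b21⊕b22⊕b23⊕b28⊕b29⊕b30⊕b31 = 0⊕1⊕0⊕0⊕0⊕1⊕0⊕1⊕0⊕0⊕1⊕0⊕1⊕0⊕0⊕0 = 1
s8: b8⊕b9⊕b10⊕b11⊕b12⊕b13⊕b14⊕b15⊕b24⊕b25⊕b26⊕b27⊕b28⊕b29⊕b30⊕b31 = 0⊕0⊕1⊕1⊕0⊕1⊕0⊕1⊕0⊕1⊕0⊕0⊕1⊕0⊕0⊕0 = 0
s16: b16⊕b17⊕b18⊕b19⊕b20⊕b21⊕b22⊕b23⊕b24⊕b25⊕b26⊕b27⊕b28⊕b29⊕b30⊕b31 = 0⊕1⊕0⊕1⊕0⊕0⊕1⊕0⊕0⊕1⊕0⊕0⊕1⊕0⊕0⊕0 = 1
Syndrome (s16...s1) = 10110 → position 22.
Overall parity (XOR of all 32 bits, including p0): 0⊕0⊕1⊕1⊕0⊕1⊕0⊕0⊕0⊕0⊕1⊕1⊕0⊕1⊕0⊕1⊕0⊕1⊕0⊕1⊕0⊕0⊕1⊕0⊕0⊕1⊕0⊕0⊕1⊕0⊕0⊕0 = 0
Overall=0, syndrome position=22 → double-bit error detected (uncorrectable).

double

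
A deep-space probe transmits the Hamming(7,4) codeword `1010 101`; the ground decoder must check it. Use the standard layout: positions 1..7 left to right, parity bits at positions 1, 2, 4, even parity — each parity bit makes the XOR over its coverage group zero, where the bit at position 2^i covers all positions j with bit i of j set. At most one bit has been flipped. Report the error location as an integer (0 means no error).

0

s1: b1⊕b3⊕b5⊕b7 = 1⊕1⊕1⊕1 = 0
s2: b2⊕b3⊕b6⊕b7 = 0⊕1⊕0⊕1 = 0
s4: b4⊕b5⊕b6⊕b7 = 0⊕1⊕0⊕1 = 0
Syndrome (s4...s1) = 000 → position 0 (no error).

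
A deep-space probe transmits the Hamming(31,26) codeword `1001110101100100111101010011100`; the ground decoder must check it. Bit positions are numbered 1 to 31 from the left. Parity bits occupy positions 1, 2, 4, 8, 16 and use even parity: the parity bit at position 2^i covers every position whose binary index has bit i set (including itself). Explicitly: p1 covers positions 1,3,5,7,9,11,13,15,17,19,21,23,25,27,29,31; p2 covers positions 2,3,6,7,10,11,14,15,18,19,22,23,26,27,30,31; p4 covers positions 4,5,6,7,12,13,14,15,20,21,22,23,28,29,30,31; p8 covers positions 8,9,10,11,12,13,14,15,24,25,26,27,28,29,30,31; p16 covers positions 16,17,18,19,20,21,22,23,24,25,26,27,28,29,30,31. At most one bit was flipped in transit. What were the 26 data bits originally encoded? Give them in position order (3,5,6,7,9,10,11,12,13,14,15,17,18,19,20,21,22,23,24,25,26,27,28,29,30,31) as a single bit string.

01100110010011101010011100

s1: b1⊕b3⊕b5⊕b7⊕b9⊕b11⊕b13⊕b15⊕b17⊕b19⊕b21⊕b23⊕b25⊕b27⊕b29⊕b31 = 1⊕0⊕1⊕0⊕0⊕1⊕0⊕0⊕1⊕1⊕0⊕0⊕0⊕1⊕1⊕0 = 1
s2: b2⊕b3⊕b6⊕b7⊕b10⊕b11⊕b14⊕b15⊕b18⊕b19⊕b22⊕b23⊕b26⊕b27⊕b30⊕b31 = 0⊕0⊕1⊕0⊕1⊕1⊕1⊕0⊕1⊕1⊕1⊕0⊕0⊕1⊕0⊕0 = 0
s4: b4⊕b5⊕b6⊕b7⊕b12⊕b13⊕b14⊕b15⊕b20⊕b21⊕b22⊕b23⊕b28⊕b29⊕b30⊕b31 = 1⊕1⊕1⊕0⊕0⊕0⊕1⊕0⊕1⊕0⊕1⊕0⊕1⊕1⊕0⊕0 = 0
s8: b8⊕b9⊕b10⊕b11⊕b12⊕b13⊕b14⊕b15⊕b24⊕b25⊕b26⊕b27⊕b28⊕b29⊕b30⊕b31 = 1⊕0⊕1⊕1⊕0⊕0⊕1⊕0⊕1⊕0⊕0⊕1⊕1⊕1⊕0⊕0 = 0
s16: b16⊕b17⊕b18⊕b19⊕b20⊕b21⊕b22⊕b23⊕b24⊕b25⊕b26⊕b27⊕b28⊕b29⊕b30⊕b31 = 0⊕1⊕1⊕1⊕1⊕0⊕1⊕0⊕1⊕0⊕0⊕1⊕1⊕1⊕0⊕0 = 1
Syndrome (s16...s1) = 10001 → position 17.
Flip bit 17: corrected codeword = 1001110101100100011101010011100
Data bits at positions 3,5,6,7,9,10,11,12,13,14,15,17,18,19,20,21,22,23,24,25,26,27,28,29,30,31: 01100110010011101010011100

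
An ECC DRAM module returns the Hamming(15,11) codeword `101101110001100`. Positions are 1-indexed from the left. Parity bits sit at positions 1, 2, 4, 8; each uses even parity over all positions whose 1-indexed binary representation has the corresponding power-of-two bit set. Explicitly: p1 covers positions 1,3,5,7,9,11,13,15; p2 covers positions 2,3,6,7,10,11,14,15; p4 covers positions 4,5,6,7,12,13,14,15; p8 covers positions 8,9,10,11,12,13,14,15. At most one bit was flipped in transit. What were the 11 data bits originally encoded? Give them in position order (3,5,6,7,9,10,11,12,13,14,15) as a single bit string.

s1: b1⊕b3⊕b5⊕b7⊕b9⊕b11⊕b13⊕b15 = 1⊕1⊕0⊕1⊕0⊕0⊕1⊕0 = 0
s2: b2⊕b3⊕b6⊕b7⊕b10⊕b11⊕b14⊕b15 = 0⊕1⊕1⊕1⊕0⊕0⊕0⊕0 = 1
s4: b4⊕b5⊕b6⊕b7⊕b12⊕b13⊕b14⊕b15 = 1⊕0⊕1⊕1⊕1⊕1⊕0⊕0 = 1
s8: b8⊕b9⊕b10⊕b11⊕b12⊕b13⊕b14⊕b15 = 1⊕0⊕0⊕0⊕1⊕1⊕0⊕0 = 1
Syndrome (s8...s1) = 1110 → position 14.
Flip bit 14: corrected codeword = 101101110001110
Data bits at positions 3,5,6,7,9,10,11,12,13,14,15: 10110001110

10110001110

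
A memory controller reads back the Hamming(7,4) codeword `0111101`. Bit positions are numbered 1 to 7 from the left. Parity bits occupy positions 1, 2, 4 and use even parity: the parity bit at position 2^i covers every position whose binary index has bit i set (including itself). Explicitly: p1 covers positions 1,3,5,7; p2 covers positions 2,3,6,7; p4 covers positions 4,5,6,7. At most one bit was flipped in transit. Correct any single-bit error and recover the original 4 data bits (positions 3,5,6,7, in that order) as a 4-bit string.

1100

s1: b1⊕b3⊕b5⊕b7 = 0⊕1⊕1⊕1 = 1
s2: b2⊕b3⊕b6⊕b7 = 1⊕1⊕0⊕1 = 1
s4: b4⊕b5⊕b6⊕b7 = 1⊕1⊕0⊕1 = 1
Syndrome (s4...s1) = 111 → position 7.
Flip bit 7: corrected codeword = 0111100
Data bits at positions 3,5,6,7: 1100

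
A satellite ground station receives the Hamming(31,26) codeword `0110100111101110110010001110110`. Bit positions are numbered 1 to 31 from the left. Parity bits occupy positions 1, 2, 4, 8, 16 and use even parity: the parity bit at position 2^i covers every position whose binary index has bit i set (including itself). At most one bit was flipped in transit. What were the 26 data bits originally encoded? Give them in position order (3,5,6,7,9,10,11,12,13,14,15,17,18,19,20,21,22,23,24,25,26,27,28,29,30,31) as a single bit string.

s1: b1⊕b3⊕b5⊕b7⊕b9⊕b11⊕b13⊕b15⊕b17⊕b19⊕b21⊕b23⊕b25⊕b27⊕b29⊕b31 = 0⊕1⊕1⊕0⊕1⊕1⊕1⊕1⊕1⊕0⊕1⊕0⊕1⊕1⊕1⊕0 = 1
s2: b2⊕b3⊕b6⊕b7⊕b10⊕b11⊕b14⊕b15⊕b18⊕b19⊕b22⊕b23⊕b26⊕b27⊕b30⊕b31 = 1⊕1⊕0⊕0⊕1⊕1⊕1⊕1⊕1⊕0⊕0⊕0⊕1⊕1⊕1⊕0 = 0
s4: b4⊕b5⊕b6⊕b7⊕b12⊕b13⊕b14⊕b15⊕b20⊕b21⊕b22⊕b23⊕b28⊕b29⊕b30⊕b31 = 0⊕1⊕0⊕0⊕0⊕1⊕1⊕1⊕0⊕1⊕0⊕0⊕0⊕1⊕1⊕0 = 1
s8: b8⊕b9⊕b10⊕b11⊕b12⊕b13⊕b14⊕b15⊕b24⊕b25⊕b26⊕b27⊕b28⊕b29⊕b30⊕b31 = 1⊕1⊕1⊕1⊕0⊕1⊕1⊕1⊕0⊕1⊕1⊕1⊕0⊕1⊕1⊕0 = 0
s16: b16⊕b17⊕b18⊕b19⊕b20⊕b21⊕b22⊕b23⊕b24⊕b25⊕b26⊕b27⊕b28⊕b29⊕b30⊕b31 = 0⊕1⊕1⊕0⊕0⊕1⊕0⊕0⊕0⊕1⊕1⊕1⊕0⊕1⊕1⊕0 = 0
Syndrome (s16...s1) = 00101 → position 5.
Flip bit 5: corrected codeword = 0110000111101110110010001110110
Data bits at positions 3,5,6,7,9,10,11,12,13,14,15,17,18,19,20,21,22,23,24,25,26,27,28,29,30,31: 10001110111110010001110110

10001110111110010001110110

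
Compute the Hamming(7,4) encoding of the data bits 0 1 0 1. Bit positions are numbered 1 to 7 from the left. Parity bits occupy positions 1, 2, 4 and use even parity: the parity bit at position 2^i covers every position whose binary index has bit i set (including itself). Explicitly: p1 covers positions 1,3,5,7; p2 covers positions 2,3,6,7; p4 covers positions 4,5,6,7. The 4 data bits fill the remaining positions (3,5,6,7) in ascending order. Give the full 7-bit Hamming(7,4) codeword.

Place data bits at non-power-of-two positions: b3=0, b5=1, b6=0, b7=1.
p1 = XOR of data positions {3,5,7} = 0⊕1⊕1 = 0
p2 = XOR of data positions {3,6,7} = 0⊕0⊕1 = 1
p4 = XOR of data positions {5,6,7} = 1⊕0⊕1 = 0
Codeword b1..b7 = 0100101

0100101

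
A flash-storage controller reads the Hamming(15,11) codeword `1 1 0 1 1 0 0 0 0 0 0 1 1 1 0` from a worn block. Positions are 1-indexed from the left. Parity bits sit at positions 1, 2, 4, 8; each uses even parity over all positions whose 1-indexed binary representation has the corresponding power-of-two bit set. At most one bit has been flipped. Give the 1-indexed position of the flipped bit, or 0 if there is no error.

s1: b1⊕b3⊕b5⊕b7⊕b9⊕b11⊕b13⊕b15 = 1⊕0⊕1⊕0⊕0⊕0⊕1⊕0 = 1
s2: b2⊕b3⊕b6⊕b7⊕b10⊕b11⊕b14⊕b15 = 1⊕0⊕0⊕0⊕0⊕0⊕1⊕0 = 0
s4: b4⊕b5⊕b6⊕b7⊕b12⊕b13⊕b14⊕b15 = 1⊕1⊕0⊕0⊕1⊕1⊕1⊕0 = 1
s8: b8⊕b9⊕b10⊕b11⊕b12⊕b13⊕b14⊕b15 = 0⊕0⊕0⊕0⊕1⊕1⊕1⊕0 = 1
Syndrome (s8...s1) = 1101 → position 13.

13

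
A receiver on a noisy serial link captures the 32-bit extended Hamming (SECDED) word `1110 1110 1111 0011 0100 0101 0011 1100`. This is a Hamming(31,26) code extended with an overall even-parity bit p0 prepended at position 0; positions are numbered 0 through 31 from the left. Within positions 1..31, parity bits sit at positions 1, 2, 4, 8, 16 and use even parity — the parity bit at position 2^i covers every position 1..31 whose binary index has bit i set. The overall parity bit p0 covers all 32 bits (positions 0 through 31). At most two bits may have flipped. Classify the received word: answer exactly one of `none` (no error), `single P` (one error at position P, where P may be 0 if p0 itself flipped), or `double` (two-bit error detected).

s1: b1⊕b3⊕b5⊕b7⊕b9⊕b11⊕b13⊕b15⊕b17⊕b19⊕b21⊕b23⊕b25⊕b27⊕b29⊕b31 = 1⊕0⊕1⊕0⊕1⊕1⊕0⊕1⊕1⊕0⊕1⊕1⊕0⊕1⊕1⊕0 = 0
s2: b2⊕b3⊕b6⊕b7⊕b10⊕b11⊕b14⊕b15⊕b18⊕b19⊕b22⊕b23⊕b26⊕b27⊕b30⊕b31 = 1⊕0⊕1⊕0⊕1⊕1⊕1⊕1⊕0⊕0⊕0⊕1⊕1⊕1⊕0⊕0 = 1
s4: b4⊕b5⊕b6⊕b7⊕b12⊕b13⊕b14⊕b15⊕b20⊕b21⊕b22⊕b23⊕b28⊕b29⊕b30⊕b31 = 1⊕1⊕1⊕0⊕0⊕0⊕1⊕1⊕0⊕1⊕0⊕1⊕1⊕1⊕0⊕0 = 1
s8: b8⊕b9⊕b10⊕b11⊕b12⊕b13⊕b14⊕b15⊕b24⊕b25⊕b26⊕b27⊕b28⊕b29⊕b30⊕b31 = 1⊕1⊕1⊕1⊕0⊕0⊕1⊕1⊕0⊕0⊕1⊕1⊕1⊕1⊕0⊕0 = 0
s16: b16⊕b17⊕b18⊕b19⊕b20⊕b21⊕b22⊕b23⊕b24⊕b25⊕b26⊕b27⊕b28⊕b29⊕b30⊕b31 = 0⊕1⊕0⊕0⊕0⊕1⊕0⊕1⊕0⊕0⊕1⊕1⊕1⊕1⊕0⊕0 = 1
Syndrome (s16...s1) = 10110 → position 22.
Overall parity (XOR of all 32 bits, including p0): 1⊕1⊕1⊕0⊕1⊕1⊕1⊕0⊕1⊕1⊕1⊕1⊕0⊕0⊕1⊕1⊕0⊕1⊕0⊕0⊕0⊕1⊕0⊕1⊕0⊕0⊕1⊕1⊕1⊕1⊕0⊕0 = 1
Overall=1, syndrome position=22 → single-bit error at position 22.

single 22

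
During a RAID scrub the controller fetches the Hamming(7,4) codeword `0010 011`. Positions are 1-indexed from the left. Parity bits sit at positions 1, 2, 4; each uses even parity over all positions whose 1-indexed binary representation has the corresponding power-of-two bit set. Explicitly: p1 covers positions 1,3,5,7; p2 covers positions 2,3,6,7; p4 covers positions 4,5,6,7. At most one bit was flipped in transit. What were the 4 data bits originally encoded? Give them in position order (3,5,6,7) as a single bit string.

1011

s1: b1⊕b3⊕b5⊕b7 = 0⊕1⊕0⊕1 = 0
s2: b2⊕b3⊕b6⊕b7 = 0⊕1⊕1⊕1 = 1
s4: b4⊕b5⊕b6⊕b7 = 0⊕0⊕1⊕1 = 0
Syndrome (s4...s1) = 010 → position 2.
Flip bit 2: corrected codeword = 0110011
Data bits at positions 3,5,6,7: 1011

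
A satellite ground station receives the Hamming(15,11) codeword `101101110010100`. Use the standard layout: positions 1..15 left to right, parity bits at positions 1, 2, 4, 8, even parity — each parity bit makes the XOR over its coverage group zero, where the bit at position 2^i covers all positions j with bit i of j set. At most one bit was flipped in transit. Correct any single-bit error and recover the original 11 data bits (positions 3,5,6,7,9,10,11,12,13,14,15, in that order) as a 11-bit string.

10111010100

s1: b1⊕b3⊕b5⊕b7⊕b9⊕b11⊕b13⊕b15 = 1⊕1⊕0⊕1⊕0⊕1⊕1⊕0 = 1
s2: b2⊕b3⊕b6⊕b7⊕b10⊕b11⊕b14⊕b15 = 0⊕1⊕1⊕1⊕0⊕1⊕0⊕0 = 0
s4: b4⊕b5⊕b6⊕b7⊕b12⊕b13⊕b14⊕b15 = 1⊕0⊕1⊕1⊕0⊕1⊕0⊕0 = 0
s8: b8⊕b9⊕b10⊕b11⊕b12⊕b13⊕b14⊕b15 = 1⊕0⊕0⊕1⊕0⊕1⊕0⊕0 = 1
Syndrome (s8...s1) = 1001 → position 9.
Flip bit 9: corrected codeword = 101101111010100
Data bits at positions 3,5,6,7,9,10,11,12,13,14,15: 10111010100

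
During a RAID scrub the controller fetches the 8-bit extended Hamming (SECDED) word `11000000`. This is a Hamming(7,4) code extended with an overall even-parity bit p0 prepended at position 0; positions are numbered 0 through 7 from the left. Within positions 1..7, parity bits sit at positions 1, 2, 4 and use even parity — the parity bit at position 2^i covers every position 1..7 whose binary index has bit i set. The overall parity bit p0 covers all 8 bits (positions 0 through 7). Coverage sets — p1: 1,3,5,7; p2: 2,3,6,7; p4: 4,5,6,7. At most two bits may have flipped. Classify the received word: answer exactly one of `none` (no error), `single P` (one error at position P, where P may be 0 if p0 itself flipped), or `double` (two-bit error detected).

s1: b1⊕b3⊕b5⊕b7 = 1⊕0⊕0⊕0 = 1
s2: b2⊕b3⊕b6⊕b7 = 0⊕0⊕0⊕0 = 0
s4: b4⊕b5⊕b6⊕b7 = 0⊕0⊕0⊕0 = 0
Syndrome (s4...s1) = 001 → position 1.
Overall parity (XOR of all 8 bits, including p0): 1⊕1⊕0⊕0⊕0⊕0⊕0⊕0 = 0
Overall=0, syndrome position=1 → double-bit error detected (uncorrectable).

double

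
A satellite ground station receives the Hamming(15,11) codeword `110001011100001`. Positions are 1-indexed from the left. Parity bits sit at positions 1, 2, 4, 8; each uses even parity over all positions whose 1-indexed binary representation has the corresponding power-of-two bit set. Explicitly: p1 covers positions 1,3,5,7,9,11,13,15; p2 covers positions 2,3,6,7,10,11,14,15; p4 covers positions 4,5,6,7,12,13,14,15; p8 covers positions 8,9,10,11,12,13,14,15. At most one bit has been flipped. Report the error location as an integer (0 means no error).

s1: b1⊕b3⊕b5⊕b7⊕b9⊕b11⊕b13⊕b15 = 1⊕0⊕0⊕0⊕1⊕0⊕0⊕1 = 1
s2: b2⊕b3⊕b6⊕b7⊕b10⊕b11⊕b14⊕b15 = 1⊕0⊕1⊕0⊕1⊕0⊕0⊕1 = 0
s4: b4⊕b5⊕b6⊕b7⊕b12⊕b13⊕b14⊕b15 = 0⊕0⊕1⊕0⊕0⊕0⊕0⊕1 = 0
s8: b8⊕b9⊕b10⊕b11⊕b12⊕b13⊕b14⊕b15 = 1⊕1⊕1⊕0⊕0⊕0⊕0⊕1 = 0
Syndrome (s8...s1) = 0001 → position 1.

1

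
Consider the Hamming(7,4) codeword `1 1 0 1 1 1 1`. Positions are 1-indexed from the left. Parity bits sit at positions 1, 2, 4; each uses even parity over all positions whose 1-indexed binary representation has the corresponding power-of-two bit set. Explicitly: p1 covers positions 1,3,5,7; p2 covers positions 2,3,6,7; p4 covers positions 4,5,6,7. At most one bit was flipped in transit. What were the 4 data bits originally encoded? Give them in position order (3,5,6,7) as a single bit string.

1111

s1: b1⊕b3⊕b5⊕b7 = 1⊕0⊕1⊕1 = 1
s2: b2⊕b3⊕b6⊕b7 = 1⊕0⊕1⊕1 = 1
s4: b4⊕b5⊕b6⊕b7 = 1⊕1⊕1⊕1 = 0
Syndrome (s4...s1) = 011 → position 3.
Flip bit 3: corrected codeword = 1111111
Data bits at positions 3,5,6,7: 1111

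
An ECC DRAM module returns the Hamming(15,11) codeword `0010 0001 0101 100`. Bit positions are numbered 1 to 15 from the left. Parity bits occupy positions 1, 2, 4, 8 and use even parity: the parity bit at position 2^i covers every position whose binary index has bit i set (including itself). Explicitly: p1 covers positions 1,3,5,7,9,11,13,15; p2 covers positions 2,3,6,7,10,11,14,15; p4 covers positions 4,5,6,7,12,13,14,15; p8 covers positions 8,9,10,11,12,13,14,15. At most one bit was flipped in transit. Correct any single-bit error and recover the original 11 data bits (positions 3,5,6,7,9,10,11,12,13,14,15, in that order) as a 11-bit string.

s1: b1⊕b3⊕b5⊕b7⊕b9⊕b11⊕b13⊕b15 = 0⊕1⊕0⊕0⊕0⊕0⊕1⊕0 = 0
s2: b2⊕b3⊕b6⊕b7⊕b10⊕b11⊕b14⊕b15 = 0⊕1⊕0⊕0⊕1⊕0⊕0⊕0 = 0
s4: b4⊕b5⊕b6⊕b7⊕b12⊕b13⊕b14⊕b15 = 0⊕0⊕0⊕0⊕1⊕1⊕0⊕0 = 0
s8: b8⊕b9⊕b10⊕b11⊕b12⊕b13⊕b14⊕b15 = 1⊕0⊕1⊕0⊕1⊕1⊕0⊕0 = 0
Syndrome (s8...s1) = 0000 → position 0 (no error).
No correction needed.
Data bits at positions 3,5,6,7,9,10,11,12,13,14,15: 10000101100

10000101100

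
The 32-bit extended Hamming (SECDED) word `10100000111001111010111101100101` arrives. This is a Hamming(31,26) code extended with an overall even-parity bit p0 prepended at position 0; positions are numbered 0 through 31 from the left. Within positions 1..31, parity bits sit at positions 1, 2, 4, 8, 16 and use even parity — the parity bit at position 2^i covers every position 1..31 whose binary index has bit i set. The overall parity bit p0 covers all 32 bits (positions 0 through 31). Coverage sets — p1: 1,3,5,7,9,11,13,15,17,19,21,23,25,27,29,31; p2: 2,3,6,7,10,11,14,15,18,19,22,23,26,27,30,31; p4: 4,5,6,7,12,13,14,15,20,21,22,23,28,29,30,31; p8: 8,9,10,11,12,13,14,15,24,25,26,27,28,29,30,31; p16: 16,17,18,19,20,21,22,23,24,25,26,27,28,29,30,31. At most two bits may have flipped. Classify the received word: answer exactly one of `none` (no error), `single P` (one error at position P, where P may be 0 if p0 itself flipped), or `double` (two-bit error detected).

double

s1: b1⊕b3⊕b5⊕b7⊕b9⊕b11⊕b13⊕b15⊕b17⊕b19⊕b21⊕b23⊕b25⊕b27⊕b29⊕b31 = 0⊕0⊕0⊕0⊕1⊕0⊕1⊕1⊕0⊕0⊕1⊕1⊕1⊕0⊕1⊕1 = 0
s2: b2⊕b3⊕b6⊕b7⊕b10⊕b11⊕b14⊕b15⊕b18⊕b19⊕b22⊕b23⊕b26⊕b27⊕b30⊕b31 = 1⊕0⊕0⊕0⊕1⊕0⊕1⊕1⊕1⊕0⊕1⊕1⊕1⊕0⊕0⊕1 = 1
s4: b4⊕b5⊕b6⊕b7⊕b12⊕b13⊕b14⊕b15⊕b20⊕b21⊕b22⊕b23⊕b28⊕b29⊕b30⊕b31 = 0⊕0⊕0⊕0⊕0⊕1⊕1⊕1⊕1⊕1⊕1⊕1⊕0⊕1⊕0⊕1 = 1
s8: b8⊕b9⊕b10⊕b11⊕b12⊕b13⊕b14⊕b15⊕b24⊕b25⊕b26⊕b27⊕b28⊕b29⊕b30⊕b31 = 1⊕1⊕1⊕0⊕0⊕1⊕1⊕1⊕0⊕1⊕1⊕0⊕0⊕1⊕0⊕1 = 0
s16: b16⊕b17⊕b18⊕b19⊕b20⊕b21⊕b22⊕b23⊕b24⊕b25⊕b26⊕b27⊕b28⊕b29⊕b30⊕b31 = 1⊕0⊕1⊕0⊕1⊕1⊕1⊕1⊕0⊕1⊕1⊕0⊕0⊕1⊕0⊕1 = 0
Syndrome (s16...s1) = 00110 → position 6.
Overall parity (XOR of all 32 bits, including p0): 1⊕0⊕1⊕0⊕0⊕0⊕0⊕0⊕1⊕1⊕1⊕0⊕0⊕1⊕1⊕1⊕1⊕0⊕1⊕0⊕1⊕1⊕1⊕1⊕0⊕1⊕1⊕0⊕0⊕1⊕0⊕1 = 0
Overall=0, syndrome position=6 → double-bit error detected (uncorrectable).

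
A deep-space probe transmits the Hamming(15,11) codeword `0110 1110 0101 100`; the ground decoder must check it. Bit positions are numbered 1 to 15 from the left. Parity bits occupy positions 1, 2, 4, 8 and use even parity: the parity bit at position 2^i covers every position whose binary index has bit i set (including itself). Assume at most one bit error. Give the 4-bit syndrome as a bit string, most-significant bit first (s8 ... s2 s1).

s1: b1⊕b3⊕b5⊕b7⊕b9⊕b11⊕b13⊕b15 = 0⊕1⊕1⊕1⊕0⊕0⊕1⊕0 = 0
s2: b2⊕b3⊕b6⊕b7⊕b10⊕b11⊕b14⊕b15 = 1⊕1⊕1⊕1⊕1⊕0⊕0⊕0 = 1
s4: b4⊕b5⊕b6⊕b7⊕b12⊕b13⊕b14⊕b15 = 0⊕1⊕1⊕1⊕1⊕1⊕0⊕0 = 1
s8: b8⊕b9⊕b10⊕b11⊕b12⊕b13⊕b14⊕b15 = 0⊕0⊕1⊕0⊕1⊕1⊕0⊕0 = 1
Syndrome (s8...s1) = 1110 → position 14.

1110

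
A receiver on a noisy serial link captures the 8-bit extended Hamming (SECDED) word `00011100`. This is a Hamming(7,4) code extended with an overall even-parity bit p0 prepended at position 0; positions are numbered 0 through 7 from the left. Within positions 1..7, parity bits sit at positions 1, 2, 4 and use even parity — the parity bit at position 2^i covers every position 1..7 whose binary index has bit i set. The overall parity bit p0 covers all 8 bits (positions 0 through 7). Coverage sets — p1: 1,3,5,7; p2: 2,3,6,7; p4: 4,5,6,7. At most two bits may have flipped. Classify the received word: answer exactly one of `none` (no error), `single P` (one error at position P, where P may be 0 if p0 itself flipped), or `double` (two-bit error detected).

s1: b1⊕b3⊕b5⊕b7 = 0⊕1⊕1⊕0 = 0
s2: b2⊕b3⊕b6⊕b7 = 0⊕1⊕0⊕0 = 1
s4: b4⊕b5⊕b6⊕b7 = 1⊕1⊕0⊕0 = 0
Syndrome (s4...s1) = 010 → position 2.
Overall parity (XOR of all 8 bits, including p0): 0⊕0⊕0⊕1⊕1⊕1⊕0⊕0 = 1
Overall=1, syndrome position=2 → single-bit error at position 2.

single 2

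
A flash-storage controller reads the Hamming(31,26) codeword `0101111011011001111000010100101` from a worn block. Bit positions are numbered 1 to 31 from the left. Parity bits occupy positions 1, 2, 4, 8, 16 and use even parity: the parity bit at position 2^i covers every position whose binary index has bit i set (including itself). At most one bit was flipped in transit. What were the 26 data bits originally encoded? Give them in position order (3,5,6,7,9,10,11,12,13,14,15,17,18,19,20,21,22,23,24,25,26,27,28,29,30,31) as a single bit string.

01111101100111000010100101

s1: b1⊕b3⊕b5⊕b7⊕b9⊕b11⊕b13⊕b15⊕b17⊕b19⊕b21⊕b23⊕b25⊕b27⊕b29⊕b31 = 0⊕0⊕1⊕1⊕1⊕0⊕1⊕0⊕1⊕1⊕0⊕0⊕0⊕0⊕1⊕1 = 0
s2: b2⊕b3⊕b6⊕b7⊕b10⊕b11⊕b14⊕b15⊕b18⊕b19⊕b22⊕b23⊕b26⊕b27⊕b30⊕b31 = 1⊕0⊕1⊕1⊕1⊕0⊕0⊕0⊕1⊕1⊕0⊕0⊕1⊕0⊕0⊕1 = 0
s4: b4⊕b5⊕b6⊕b7⊕b12⊕b13⊕b14⊕b15⊕b20⊕b21⊕b22⊕b23⊕b28⊕b29⊕b30⊕b31 = 1⊕1⊕1⊕1⊕1⊕1⊕0⊕0⊕0⊕0⊕0⊕0⊕0⊕1⊕0⊕1 = 0
s8: b8⊕b9⊕b10⊕b11⊕b12⊕b13⊕b14⊕b15⊕b24⊕b25⊕b26⊕b27⊕b28⊕b29⊕b30⊕b31 = 0⊕1⊕1⊕0⊕1⊕1⊕0⊕0⊕1⊕0⊕1⊕0⊕0⊕1⊕0⊕1 = 0
s16: b16⊕b17⊕b18⊕b19⊕b20⊕b21⊕b22⊕b23⊕b24⊕b25⊕b26⊕b27⊕b28⊕b29⊕b30⊕b31 = 1⊕1⊕1⊕1⊕0⊕0⊕0⊕0⊕1⊕0⊕1⊕0⊕0⊕1⊕0⊕1 = 0
Syndrome (s16...s1) = 00000 → position 0 (no error).
No correction needed.
Data bits at positions 3,5,6,7,9,10,11,12,13,14,15,17,18,19,20,21,22,23,24,25,26,27,28,29,30,31: 01111101100111000010100101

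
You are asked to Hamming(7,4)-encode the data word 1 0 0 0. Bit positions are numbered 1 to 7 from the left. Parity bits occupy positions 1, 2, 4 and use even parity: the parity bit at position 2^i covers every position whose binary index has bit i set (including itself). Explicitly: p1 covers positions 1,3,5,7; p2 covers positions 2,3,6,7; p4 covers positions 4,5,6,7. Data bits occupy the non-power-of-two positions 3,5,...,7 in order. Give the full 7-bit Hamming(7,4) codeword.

1110000

Place data bits at non-power-of-two positions: b3=1, b5=0, b6=0, b7=0.
p1 = XOR of data positions {3,5,7} = 1⊕0⊕0 = 1
p2 = XOR of data positions {3,6,7} = 1⊕0⊕0 = 1
p4 = XOR of data positions {5,6,7} = 0⊕0⊕0 = 0
Codeword b1..b7 = 1110000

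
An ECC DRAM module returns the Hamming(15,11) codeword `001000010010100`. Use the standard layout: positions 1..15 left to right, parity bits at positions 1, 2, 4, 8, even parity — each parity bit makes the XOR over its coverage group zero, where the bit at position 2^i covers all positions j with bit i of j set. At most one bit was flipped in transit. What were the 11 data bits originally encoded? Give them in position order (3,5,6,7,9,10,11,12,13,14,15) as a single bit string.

s1: b1⊕b3⊕b5⊕b7⊕b9⊕b11⊕b13⊕b15 = 0⊕1⊕0⊕0⊕0⊕1⊕1⊕0 = 1
s2: b2⊕b3⊕b6⊕b7⊕b10⊕b11⊕b14⊕b15 = 0⊕1⊕0⊕0⊕0⊕1⊕0⊕0 = 0
s4: b4⊕b5⊕b6⊕b7⊕b12⊕b13⊕b14⊕b15 = 0⊕0⊕0⊕0⊕0⊕1⊕0⊕0 = 1
s8: b8⊕b9⊕b10⊕b11⊕b12⊕b13⊕b14⊕b15 = 1⊕0⊕0⊕1⊕0⊕1⊕0⊕0 = 1
Syndrome (s8...s1) = 1101 → position 13.
Flip bit 13: corrected codeword = 001000010010000
Data bits at positions 3,5,6,7,9,10,11,12,13,14,15: 10000010000

10000010000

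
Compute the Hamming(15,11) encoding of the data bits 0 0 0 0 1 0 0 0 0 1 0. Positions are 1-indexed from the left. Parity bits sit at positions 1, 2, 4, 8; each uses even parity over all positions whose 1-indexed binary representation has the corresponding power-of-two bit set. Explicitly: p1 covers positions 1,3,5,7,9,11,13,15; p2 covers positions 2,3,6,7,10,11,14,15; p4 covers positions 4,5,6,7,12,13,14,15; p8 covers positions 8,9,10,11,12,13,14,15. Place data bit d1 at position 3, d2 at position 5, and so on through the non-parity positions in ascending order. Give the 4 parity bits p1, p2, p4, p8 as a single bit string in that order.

Place data bits at non-power-of-two positions: b3=0, b5=0, b6=0, b7=0, b9=1, b10=0, b11=0, b12=0, b13=0, b14=1, b15=0.
p1 = XOR of data positions {3,5,7,9,11,13,15} = 0⊕0⊕0⊕1⊕0⊕0⊕0 = 1
p2 = XOR of data positions {3,6,7,10,11,14,15} = 0⊕0⊕0⊕0⊕0⊕1⊕0 = 1
p4 = XOR of data positions {5,6,7,12,13,14,15} = 0⊕0⊕0⊕0⊕0⊕1⊕0 = 1
p8 = XOR of data positions {9,10,11,12,13,14,15} = 1⊕0⊕0⊕0⊕0⊕1⊕0 = 0
Parity bits p1,p2,p4,p8 = 1110

1110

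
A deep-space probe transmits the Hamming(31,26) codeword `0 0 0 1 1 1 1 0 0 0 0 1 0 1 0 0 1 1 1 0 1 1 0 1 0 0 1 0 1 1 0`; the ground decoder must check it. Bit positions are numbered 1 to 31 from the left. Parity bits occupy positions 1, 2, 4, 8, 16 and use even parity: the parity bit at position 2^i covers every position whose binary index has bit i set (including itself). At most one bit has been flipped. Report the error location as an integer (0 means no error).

17

s1: b1⊕b3⊕b5⊕b7⊕b9⊕b11⊕b13⊕b15⊕b17⊕b19⊕b21⊕b23⊕b25⊕b27⊕b29⊕b31 = 0⊕0⊕1⊕1⊕0⊕0⊕0⊕0⊕1⊕1⊕1⊕0⊕0⊕1⊕1⊕0 = 1
s2: b2⊕b3⊕b6⊕b7⊕b10⊕b11⊕b14⊕b15⊕b18⊕b19⊕b22⊕b23⊕b26⊕b27⊕b30⊕b31 = 0⊕0⊕1⊕1⊕0⊕0⊕1⊕0⊕1⊕1⊕1⊕0⊕0⊕1⊕1⊕0 = 0
s4: b4⊕b5⊕b6⊕b7⊕b12⊕b13⊕b14⊕b15⊕b20⊕b21⊕b22⊕b23⊕b28⊕b29⊕b30⊕b31 = 1⊕1⊕1⊕1⊕1⊕0⊕1⊕0⊕0⊕1⊕1⊕0⊕0⊕1⊕1⊕0 = 0
s8: b8⊕b9⊕b10⊕b11⊕b12⊕b13⊕b14⊕b15⊕b24⊕b25⊕b26⊕b27⊕b28⊕b29⊕b30⊕b31 = 0⊕0⊕0⊕0⊕1⊕0⊕1⊕0⊕1⊕0⊕0⊕1⊕0⊕1⊕1⊕0 = 0
s16: b16⊕b17⊕b18⊕b19⊕b20⊕b21⊕b22⊕b23⊕b24⊕b25⊕b26⊕b27⊕b28⊕b29⊕b30⊕b31 = 0⊕1⊕1⊕1⊕0⊕1⊕1⊕0⊕1⊕0⊕0⊕1⊕0⊕1⊕1⊕0 = 1
Syndrome (s16...s1) = 10001 → position 17.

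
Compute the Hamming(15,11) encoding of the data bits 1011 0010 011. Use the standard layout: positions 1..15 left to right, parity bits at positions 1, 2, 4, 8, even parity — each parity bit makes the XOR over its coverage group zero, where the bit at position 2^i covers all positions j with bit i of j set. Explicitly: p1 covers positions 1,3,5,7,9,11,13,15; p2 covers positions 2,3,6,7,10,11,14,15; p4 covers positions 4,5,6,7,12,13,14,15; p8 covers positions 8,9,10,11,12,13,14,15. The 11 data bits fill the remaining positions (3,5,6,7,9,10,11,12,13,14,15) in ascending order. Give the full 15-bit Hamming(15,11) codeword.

001001110010011

Place data bits at non-power-of-two positions: b3=1, b5=0, b6=1, b7=1, b9=0, b10=0, b11=1, b12=0, b13=0, b14=1, b15=1.
p1 = XOR of data positions {3,5,7,9,11,13,15} = 1⊕0⊕1⊕0⊕1⊕0⊕1 = 0
p2 = XOR of data positions {3,6,7,10,11,14,15} = 1⊕1⊕1⊕0⊕1⊕1⊕1 = 0
p4 = XOR of data positions {5,6,7,12,13,14,15} = 0⊕1⊕1⊕0⊕0⊕1⊕1 = 0
p8 = XOR of data positions {9,10,11,12,13,14,15} = 0⊕0⊕1⊕0⊕0⊕1⊕1 = 1
Codeword b1..b15 = 001001110010011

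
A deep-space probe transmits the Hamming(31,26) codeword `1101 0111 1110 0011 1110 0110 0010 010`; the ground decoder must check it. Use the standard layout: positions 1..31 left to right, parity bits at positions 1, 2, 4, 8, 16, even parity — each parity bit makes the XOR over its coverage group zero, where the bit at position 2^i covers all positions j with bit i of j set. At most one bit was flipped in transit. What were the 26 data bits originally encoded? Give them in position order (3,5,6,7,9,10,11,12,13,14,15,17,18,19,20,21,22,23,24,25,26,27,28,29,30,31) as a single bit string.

s1: b1⊕b3⊕b5⊕b7⊕b9⊕b11⊕b13⊕b15⊕b17⊕b19⊕b21⊕b23⊕b25⊕b27⊕b29⊕b31 = 1⊕0⊕0⊕1⊕1⊕1⊕0⊕1⊕1⊕1⊕0⊕1⊕0⊕1⊕0⊕0 = 1
s2: b2⊕b3⊕b6⊕b7⊕b10⊕b11⊕b14⊕b15⊕b18⊕b19⊕b22⊕b23⊕b26⊕b27⊕b30⊕b31 = 1⊕0⊕1⊕1⊕1⊕1⊕0⊕1⊕1⊕1⊕1⊕1⊕0⊕1⊕1⊕0 = 0
s4: b4⊕b5⊕b6⊕b7⊕b12⊕b13⊕b14⊕b15⊕b20⊕b21⊕b22⊕b23⊕b28⊕b29⊕b30⊕b31 = 1⊕0⊕1⊕1⊕0⊕0⊕0⊕1⊕0⊕0⊕1⊕1⊕0⊕0⊕1⊕0 = 1
s8: b8⊕b9⊕b10⊕b11⊕b12⊕b13⊕b14⊕b15⊕b24⊕b25⊕b26⊕b27⊕b28⊕b29⊕b30⊕b31 = 1⊕1⊕1⊕1⊕0⊕0⊕0⊕1⊕0⊕0⊕0⊕1⊕0⊕0⊕1⊕0 = 1
s16: b16⊕b17⊕b18⊕b19⊕b20⊕b21⊕b22⊕b23⊕b24⊕b25⊕b26⊕b27⊕b28⊕b29⊕b30⊕b31 = 1⊕1⊕1⊕1⊕0⊕0⊕1⊕1⊕0⊕0⊕0⊕1⊕0⊕0⊕1⊕0 = 0
Syndrome (s16...s1) = 01101 → position 13.
Flip bit 13: corrected codeword = 1101011111101011111001100010010
Data bits at positions 3,5,6,7,9,10,11,12,13,14,15,17,18,19,20,21,22,23,24,25,26,27,28,29,30,31: 00111110101111001100010010

00111110101111001100010010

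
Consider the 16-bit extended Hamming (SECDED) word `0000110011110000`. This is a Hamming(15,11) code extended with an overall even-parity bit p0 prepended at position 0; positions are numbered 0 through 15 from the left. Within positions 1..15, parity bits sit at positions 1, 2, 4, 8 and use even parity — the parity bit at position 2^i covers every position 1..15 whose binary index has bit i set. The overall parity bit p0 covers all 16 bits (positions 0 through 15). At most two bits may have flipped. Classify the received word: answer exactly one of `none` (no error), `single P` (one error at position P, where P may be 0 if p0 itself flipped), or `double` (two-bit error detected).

s1: b1⊕b3⊕b5⊕b7⊕b9⊕b11⊕b13⊕b15 = 0⊕0⊕1⊕0⊕1⊕1⊕0⊕0 = 1
s2: b2⊕b3⊕b6⊕b7⊕b10⊕b11⊕b14⊕b15 = 0⊕0⊕0⊕0⊕1⊕1⊕0⊕0 = 0
s4: b4⊕b5⊕b6⊕b7⊕b12⊕b13⊕b14⊕b15 = 1⊕1⊕0⊕0⊕0⊕0⊕0⊕0 = 0
s8: b8⊕b9⊕b10⊕b11⊕b12⊕b13⊕b14⊕b15 = 1⊕1⊕1⊕1⊕0⊕0⊕0⊕0 = 0
Syndrome (s8...s1) = 0001 → position 1.
Overall parity (XOR of all 16 bits, including p0): 0⊕0⊕0⊕0⊕1⊕1⊕0⊕0⊕1⊕1⊕1⊕1⊕0⊕0⊕0⊕0 = 0
Overall=0, syndrome position=1 → double-bit error detected (uncorrectable).

double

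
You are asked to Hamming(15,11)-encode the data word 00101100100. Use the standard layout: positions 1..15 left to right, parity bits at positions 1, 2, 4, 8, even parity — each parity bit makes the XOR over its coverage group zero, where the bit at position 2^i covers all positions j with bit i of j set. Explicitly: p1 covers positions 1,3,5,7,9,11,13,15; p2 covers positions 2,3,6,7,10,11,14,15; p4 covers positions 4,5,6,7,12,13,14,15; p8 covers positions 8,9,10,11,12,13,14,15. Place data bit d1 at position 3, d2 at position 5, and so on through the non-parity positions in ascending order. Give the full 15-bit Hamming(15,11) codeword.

Place data bits at non-power-of-two positions: b3=0, b5=0, b6=1, b7=0, b9=1, b10=1, b11=0, b12=0, b13=1, b14=0, b15=0.
p1 = XOR of data positions {3,5,7,9,11,13,15} = 0⊕0⊕0⊕1⊕0⊕1⊕0 = 0
p2 = XOR of data positions {3,6,7,10,11,14,15} = 0⊕1⊕0⊕1⊕0⊕0⊕0 = 0
p4 = XOR of data positions {5,6,7,12,13,14,15} = 0⊕1⊕0⊕0⊕1⊕0⊕0 = 0
p8 = XOR of data positions {9,10,11,12,13,14,15} = 1⊕1⊕0⊕0⊕1⊕0⊕0 = 1
Codeword b1..b15 = 000001011100100

000001011100100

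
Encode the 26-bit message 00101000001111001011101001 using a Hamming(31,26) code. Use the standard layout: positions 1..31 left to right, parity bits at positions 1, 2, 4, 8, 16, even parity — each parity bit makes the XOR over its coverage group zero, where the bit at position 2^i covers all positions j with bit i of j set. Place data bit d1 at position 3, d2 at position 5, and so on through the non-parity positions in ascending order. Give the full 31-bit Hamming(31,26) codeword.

Place data bits at non-power-of-two positions: b3=0, b5=0, b6=1, b7=0, b9=1, b10=0, b11=0, b12=0, b13=0, b14=0, b15=1, b17=1, b18=1, b19=1, b20=0, b21=0, b22=1, b23=0, b24=1, b25=1, b26=1, b27=0, b28=1, b29=0, b30=0, b31=1.
p1 = XOR of data positions {3,5,7,9,11,13,15,17,19,21,23,25,27,29,31} = 0⊕0⊕0⊕1⊕0⊕0⊕1⊕1⊕1⊕0⊕0⊕1⊕0⊕0⊕1 = 0
p2 = XOR of data positions {3,6,7,10,11,14,15,18,19,22,23,26,27,30,31} = 0⊕1⊕0⊕0⊕0⊕0⊕1⊕1⊕1⊕1⊕0⊕1⊕0⊕0⊕1 = 1
p4 = XOR of data positions {5,6,7,12,13,14,15,20,21,22,23,28,29,30,31} = 0⊕1⊕0⊕0⊕0⊕0⊕1⊕0⊕0⊕1⊕0⊕1⊕0⊕0⊕1 = 1
p8 = XOR of data positions {9,10,11,12,13,14,15,24,25,26,27,28,29,30,31} = 1⊕0⊕0⊕0⊕0⊕0⊕1⊕1⊕1⊕1⊕0⊕1⊕0⊕0⊕1 = 1
p16 = XOR of data positions {17,18,19,20,21,22,23,24,25,26,27,28,29,30,31} = 1⊕1⊕1⊕0⊕0⊕1⊕0⊕1⊕1⊕1⊕0⊕1⊕0⊕0⊕1 = 1
Codeword b1..b31 = 0101010110000011111001011101001

0101010110000011111001011101001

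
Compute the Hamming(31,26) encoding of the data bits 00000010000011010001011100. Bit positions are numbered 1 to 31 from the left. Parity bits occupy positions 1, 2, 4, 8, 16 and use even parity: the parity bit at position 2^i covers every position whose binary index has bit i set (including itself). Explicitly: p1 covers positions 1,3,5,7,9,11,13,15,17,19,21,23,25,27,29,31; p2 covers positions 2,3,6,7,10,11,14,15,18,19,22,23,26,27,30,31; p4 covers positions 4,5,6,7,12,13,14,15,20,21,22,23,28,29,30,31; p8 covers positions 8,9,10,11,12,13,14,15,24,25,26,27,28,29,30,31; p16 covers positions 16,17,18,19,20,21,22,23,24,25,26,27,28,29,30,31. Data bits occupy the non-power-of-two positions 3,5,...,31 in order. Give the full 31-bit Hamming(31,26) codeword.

0001000100100001011010001011100

Place data bits at non-power-of-two positions: b3=0, b5=0, b6=0, b7=0, b9=0, b10=0, b11=1, b12=0, b13=0, b14=0, b15=0, b17=0, b18=1, b19=1, b20=0, b21=1, b22=0, b23=0, b24=0, b25=1, b26=0, b27=1, b28=1, b29=1, b30=0, b31=0.
p1 = XOR of data positions {3,5,7,9,11,13,15,17,19,21,23,25,27,29,31} = 0⊕0⊕0⊕0⊕1⊕0⊕0⊕0⊕1⊕1⊕0⊕1⊕1⊕1⊕0 = 0
p2 = XOR of data positions {3,6,7,10,11,14,15,18,19,22,23,26,27,30,31} = 0⊕0⊕0⊕0⊕1⊕0⊕0⊕1⊕1⊕0⊕0⊕0⊕1⊕0⊕0 = 0
p4 = XOR of data positions {5,6,7,12,13,14,15,20,21,22,23,28,29,30,31} = 0⊕0⊕0⊕0⊕0⊕0⊕0⊕0⊕1⊕0⊕0⊕1⊕1⊕0⊕0 = 1
p8 = XOR of data positions {9,10,11,12,13,14,15,24,25,26,27,28,29,30,31} = 0⊕0⊕1⊕0⊕0⊕0⊕0⊕0⊕1⊕0⊕1⊕1⊕1⊕0⊕0 = 1
p16 = XOR of data positions {17,18,19,20,21,22,23,24,25,26,27,28,29,30,31} = 0⊕1⊕1⊕0⊕1⊕0⊕0⊕0⊕1⊕0⊕1⊕1⊕1⊕0⊕0 = 1
Codeword b1..b31 = 0001000100100001011010001011100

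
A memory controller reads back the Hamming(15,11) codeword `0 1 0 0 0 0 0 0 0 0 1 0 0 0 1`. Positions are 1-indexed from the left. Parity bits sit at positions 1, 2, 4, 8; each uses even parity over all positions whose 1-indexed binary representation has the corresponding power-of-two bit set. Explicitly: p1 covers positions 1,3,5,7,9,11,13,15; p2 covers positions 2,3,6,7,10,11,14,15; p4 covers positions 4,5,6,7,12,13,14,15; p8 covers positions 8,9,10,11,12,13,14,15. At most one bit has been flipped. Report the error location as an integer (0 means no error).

s1: b1⊕b3⊕b5⊕b7⊕b9⊕b11⊕b13⊕b15 = 0⊕0⊕0⊕0⊕0⊕1⊕0⊕1 = 0
s2: b2⊕b3⊕b6⊕b7⊕b10⊕b11⊕b14⊕b15 = 1⊕0⊕0⊕0⊕0⊕1⊕0⊕1 = 1
s4: b4⊕b5⊕b6⊕b7⊕b12⊕b13⊕b14⊕b15 = 0⊕0⊕0⊕0⊕0⊕0⊕0⊕1 = 1
s8: b8⊕b9⊕b10⊕b11⊕b12⊕b13⊕b14⊕b15 = 0⊕0⊕0⊕1⊕0⊕0⊕0⊕1 = 0
Syndrome (s8...s1) = 0110 → position 6.

6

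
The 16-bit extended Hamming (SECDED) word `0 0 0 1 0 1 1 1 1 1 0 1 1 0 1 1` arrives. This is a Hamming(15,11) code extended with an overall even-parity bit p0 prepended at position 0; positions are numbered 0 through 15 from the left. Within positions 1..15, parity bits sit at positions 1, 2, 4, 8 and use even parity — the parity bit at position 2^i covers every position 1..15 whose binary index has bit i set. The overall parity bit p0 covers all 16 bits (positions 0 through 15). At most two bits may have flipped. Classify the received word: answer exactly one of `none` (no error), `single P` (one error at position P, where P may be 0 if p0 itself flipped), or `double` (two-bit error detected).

s1: b1⊕b3⊕b5⊕b7⊕b9⊕b11⊕b13⊕b15 = 0⊕1⊕1⊕1⊕1⊕1⊕0⊕1 = 0
s2: b2⊕b3⊕b6⊕b7⊕b10⊕b11⊕b14⊕b15 = 0⊕1⊕1⊕1⊕0⊕1⊕1⊕1 = 0
s4: b4⊕b5⊕b6⊕b7⊕b12⊕b13⊕b14⊕b15 = 0⊕1⊕1⊕1⊕1⊕0⊕1⊕1 = 0
s8: b8⊕b9⊕b10⊕b11⊕b12⊕b13⊕b14⊕b15 = 1⊕1⊕0⊕1⊕1⊕0⊕1⊕1 = 0
Syndrome (s8...s1) = 0000 → position 0 (no error).
Overall parity (XOR of all 16 bits, including p0): 0⊕0⊕0⊕1⊕0⊕1⊕1⊕1⊕1⊕1⊕0⊕1⊕1⊕0⊕1⊕1 = 0
Overall=0, syndrome position=0 → no error.

none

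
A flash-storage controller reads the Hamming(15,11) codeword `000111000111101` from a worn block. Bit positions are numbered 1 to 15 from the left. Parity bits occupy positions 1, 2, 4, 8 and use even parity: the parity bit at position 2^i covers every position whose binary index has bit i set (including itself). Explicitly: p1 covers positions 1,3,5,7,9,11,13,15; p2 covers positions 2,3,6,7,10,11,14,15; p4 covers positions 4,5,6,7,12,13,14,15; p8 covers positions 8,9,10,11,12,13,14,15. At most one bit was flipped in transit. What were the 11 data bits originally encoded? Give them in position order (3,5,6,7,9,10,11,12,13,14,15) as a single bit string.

01100111101

s1: b1⊕b3⊕b5⊕b7⊕b9⊕b11⊕b13⊕b15 = 0⊕0⊕1⊕0⊕0⊕1⊕1⊕1 = 0
s2: b2⊕b3⊕b6⊕b7⊕b10⊕b11⊕b14⊕b15 = 0⊕0⊕1⊕0⊕1⊕1⊕0⊕1 = 0
s4: b4⊕b5⊕b6⊕b7⊕b12⊕b13⊕b14⊕b15 = 1⊕1⊕1⊕0⊕1⊕1⊕0⊕1 = 0
s8: b8⊕b9⊕b10⊕b11⊕b12⊕b13⊕b14⊕b15 = 0⊕0⊕1⊕1⊕1⊕1⊕0⊕1 = 1
Syndrome (s8...s1) = 1000 → position 8.
Flip bit 8: corrected codeword = 000111010111101
Data bits at positions 3,5,6,7,9,10,11,12,13,14,15: 01100111101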